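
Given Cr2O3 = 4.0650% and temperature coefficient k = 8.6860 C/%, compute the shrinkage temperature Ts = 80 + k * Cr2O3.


Formula: Ts = 80 + k * Cr2O3
Substituting: Ts = 80 + 8.6860 * 4.0650
Result: 115.3086 C


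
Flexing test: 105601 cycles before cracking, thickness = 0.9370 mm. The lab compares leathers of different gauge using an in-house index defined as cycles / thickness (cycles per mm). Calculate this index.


Formula: Index = cycles / thickness
Substituting: Index = 105601 / 0.9370
Result: 112701.1740 cycles/mm


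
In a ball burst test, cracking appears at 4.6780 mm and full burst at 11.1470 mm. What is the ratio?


Formula: Ratio = crack / burst
Substituting: Ratio = 4.6780 / 11.1470
Result: 0.4197


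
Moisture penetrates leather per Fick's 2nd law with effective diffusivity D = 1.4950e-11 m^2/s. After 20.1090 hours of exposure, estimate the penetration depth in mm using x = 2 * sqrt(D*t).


t = 20.1090 hr * 3600 = 72392.4000 s
D * t = 1.4950e-11 * 72392.4000 = 1.0823e-06
x = 2 * sqrt(D*t) = 2 * sqrt(1.0823e-06) = 0.00208064 m = 2.0806 mm


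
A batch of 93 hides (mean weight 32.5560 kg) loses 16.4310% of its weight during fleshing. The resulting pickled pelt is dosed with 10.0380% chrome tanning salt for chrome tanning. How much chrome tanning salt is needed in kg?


Total_raw = N * avg_wt = 93 * 32.5560 = 3027.7080 kg
Substrate = Total_raw * (1 - loss/100) = 3027.7080 * (1 - 16.4310/100) = 2530.2253 kg
Chrome = Substrate * pct / 100 = 2530.2253 * 10.0380 / 100 = 253.9840 kg


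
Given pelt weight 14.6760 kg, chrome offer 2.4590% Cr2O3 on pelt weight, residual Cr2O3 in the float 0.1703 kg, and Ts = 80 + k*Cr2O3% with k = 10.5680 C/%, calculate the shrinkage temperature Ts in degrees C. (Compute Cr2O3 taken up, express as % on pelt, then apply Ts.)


Offered = pelt * offer_pct / 100 = 14.6760 * 2.4590 / 100 = 0.3609 kg
Uptake = offered - residual = 0.3609 - 0.1703 = 0.1906 kg
Cr2O3% on pelt = uptake / pelt * 100 = 0.1906 / 14.6760 * 100 = 1.2986 %
Ts = 80 + k * Cr2O3% = 80 + 10.5680 * 1.2986 = 93.7236 C


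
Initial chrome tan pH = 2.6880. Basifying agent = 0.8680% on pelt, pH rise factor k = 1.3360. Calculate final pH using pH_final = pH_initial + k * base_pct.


Formula: pH_final = pH_initial + k * base_pct
Substituting: pH_final = 2.6880 + 1.3360 * 0.8680
Result: 3.8476


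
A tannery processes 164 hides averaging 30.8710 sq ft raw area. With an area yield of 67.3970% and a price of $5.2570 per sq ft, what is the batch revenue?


Raw_total = N * avg_area = 164 * 30.8710 = 5062.8440 sq ft
Finished = Raw_total * yield / 100 = 5062.8440 * 67.3970 / 100 = 3412.2050 sq ft
Value = Finished * price = 3412.2050 * 5.2570 = 17937.9615 $


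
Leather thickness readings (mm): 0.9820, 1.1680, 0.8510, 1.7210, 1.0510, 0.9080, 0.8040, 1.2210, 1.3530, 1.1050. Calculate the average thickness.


Formula: Average = sum / n
Substituting: Average = 11.1640 / 10
Result: 1.1164 mm


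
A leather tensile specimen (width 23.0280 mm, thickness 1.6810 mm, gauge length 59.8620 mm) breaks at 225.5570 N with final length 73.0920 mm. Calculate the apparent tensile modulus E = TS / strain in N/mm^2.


TS = F / (w * t) = 225.5570 / (23.0280 * 1.6810) = 5.8268 N/mm^2
strain = (Lf - L0) / L0 = (73.0920 - 59.8620) / 59.8620 = 0.2210
E = TS / strain = 5.8268 / 0.2210 = 26.3648 N/mm^2


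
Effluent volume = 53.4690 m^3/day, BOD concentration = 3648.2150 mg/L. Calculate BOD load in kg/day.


Formula: BOD_load = volume * conc / 1000
Substituting: BOD_load = 53.4690 * 3648.2150 / 1000
Result: 195.0664 kg/day


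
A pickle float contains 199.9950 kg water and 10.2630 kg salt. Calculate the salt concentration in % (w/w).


Formula: Conc = salt / (water + salt) * 100
Substituting: Conc = 10.2630 / (199.9950 + 10.2630) * 100
Result: 4.8811 %


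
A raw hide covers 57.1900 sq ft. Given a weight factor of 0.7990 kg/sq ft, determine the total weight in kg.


Formula: Weight = area * weight_per_sqft
Substituting: Weight = 57.1900 * 0.7990
Result: 45.6948 kg


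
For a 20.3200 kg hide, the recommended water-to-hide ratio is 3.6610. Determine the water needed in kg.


Formula: Water = hide_weight * ratio
Substituting: Water = 20.3200 * 3.6610
Result: 74.3915 kg


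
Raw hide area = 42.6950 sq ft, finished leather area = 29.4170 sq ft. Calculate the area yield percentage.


Formula: Yield = finished / raw * 100
Substituting: Yield = 29.4170 / 42.6950 * 100
Result: 68.9003 %


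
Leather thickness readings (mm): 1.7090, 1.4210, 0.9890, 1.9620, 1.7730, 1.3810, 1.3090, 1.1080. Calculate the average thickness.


Formula: Average = sum / n
Substituting: Average = 11.6520 / 8
Result: 1.4565 mm


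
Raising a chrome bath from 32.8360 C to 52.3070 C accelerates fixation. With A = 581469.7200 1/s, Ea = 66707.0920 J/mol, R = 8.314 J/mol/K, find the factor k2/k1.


T1 = 32.8360 + 273.15 = 305.9860 K; T2 = 52.3070 + 273.15 = 325.4570 K
k1 = A * exp(-Ea/(R*T1)) = 581469.7200 * exp(-66707.0920/(8.314*305.9860)) = 2.3801e-06 1/s
k2 = A * exp(-Ea/(R*T2)) = 581469.7200 * exp(-66707.0920/(8.314*325.4570)) = 1.1426e-05 1/s
k2/k1 = 1.1426e-05 / 2.3801e-06 = 4.8007


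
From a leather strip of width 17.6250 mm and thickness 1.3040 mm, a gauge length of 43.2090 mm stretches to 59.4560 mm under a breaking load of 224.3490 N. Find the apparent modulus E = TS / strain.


TS = F / (w * t) = 224.3490 / (17.6250 * 1.3040) = 9.7615 N/mm^2
strain = (Lf - L0) / L0 = (59.4560 - 43.2090) / 43.2090 = 0.3760
E = TS / strain = 9.7615 / 0.3760 = 25.9608 N/mm^2


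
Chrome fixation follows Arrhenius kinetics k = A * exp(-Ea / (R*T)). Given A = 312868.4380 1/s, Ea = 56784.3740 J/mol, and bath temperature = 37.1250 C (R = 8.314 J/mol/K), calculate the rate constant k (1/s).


T_K = T_C + 273.15 = 37.1250 + 273.15 = 310.2750 K
exponent = -Ea / (R * T_K) = -56784.3740 / (8.314 * 310.2750) = -22.0126
k = A * exp(exponent) = 312868.4380 * exp(-22.0126) = 8.6178e-05 1/s


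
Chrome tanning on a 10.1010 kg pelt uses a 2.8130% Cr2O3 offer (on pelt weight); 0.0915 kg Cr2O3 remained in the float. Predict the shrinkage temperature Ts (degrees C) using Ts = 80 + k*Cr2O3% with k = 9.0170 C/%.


Offered = pelt * offer_pct / 100 = 10.1010 * 2.8130 / 100 = 0.2841 kg
Uptake = offered - residual = 0.2841 - 0.0915 = 0.1926 kg
Cr2O3% on pelt = uptake / pelt * 100 = 0.1926 / 10.1010 * 100 = 1.9071 %
Ts = 80 + k * Cr2O3% = 80 + 9.0170 * 1.9071 = 97.1968 C


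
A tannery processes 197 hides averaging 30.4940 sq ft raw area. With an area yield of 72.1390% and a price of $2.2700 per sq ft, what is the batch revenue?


Raw_total = N * avg_area = 197 * 30.4940 = 6007.3180 sq ft
Finished = Raw_total * yield / 100 = 6007.3180 * 72.1390 / 100 = 4333.6191 sq ft
Value = Finished * price = 4333.6191 * 2.2700 = 9837.3154 $


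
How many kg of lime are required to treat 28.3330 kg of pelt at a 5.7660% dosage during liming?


Formula: Lime = substrate * pct / 100
Substituting: Lime = 28.3330 * 5.7660 / 100
Result: 1.6337 kg


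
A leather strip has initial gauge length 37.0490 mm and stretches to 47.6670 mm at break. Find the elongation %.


Formula: Elongation = (Lf - L0) / L0 * 100
Substituting: Elongation = (47.6670 - 37.0490) / 37.0490 * 100
Result: 28.6593 %


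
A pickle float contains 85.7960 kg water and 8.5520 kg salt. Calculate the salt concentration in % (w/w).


Formula: Conc = salt / (water + salt) * 100
Substituting: Conc = 8.5520 / (85.7960 + 8.5520) * 100
Result: 9.0643 %


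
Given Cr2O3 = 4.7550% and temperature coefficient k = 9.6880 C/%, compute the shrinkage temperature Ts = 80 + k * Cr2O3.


Formula: Ts = 80 + k * Cr2O3
Substituting: Ts = 80 + 9.6880 * 4.7550
Result: 126.0664 C


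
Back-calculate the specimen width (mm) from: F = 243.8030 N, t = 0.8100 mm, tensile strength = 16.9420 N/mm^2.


Formula: w = F / (TS * t)
Substituting: w = 243.8030 / (16.9420 * 0.8100)
Result: 17.7660 mm


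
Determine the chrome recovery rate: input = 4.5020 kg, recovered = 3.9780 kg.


Formula: Recovery = recovered / input * 100
Substituting: Recovery = 3.9780 / 4.5020 * 100
Result: 88.3607 %


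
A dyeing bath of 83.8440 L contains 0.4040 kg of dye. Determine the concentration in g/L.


Formula: Conc = dye_mass(kg) / volume(L) * 1000
Substituting: Conc = 0.4040 / 83.8440 * 1000
Result: 4.8185 g/L


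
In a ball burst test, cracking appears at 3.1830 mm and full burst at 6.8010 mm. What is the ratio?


Formula: Ratio = crack / burst
Substituting: Ratio = 3.1830 / 6.8010
Result: 0.4680


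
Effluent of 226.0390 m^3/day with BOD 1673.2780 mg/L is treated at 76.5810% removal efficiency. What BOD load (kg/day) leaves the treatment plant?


Load_in = volume * conc / 1000 = 226.0390 * 1673.2780 / 1000 = 378.2261 kg/day
Removed = Load_in * eff / 100 = 378.2261 * 76.5810 / 100 = 289.6493 kg/day
Load_out = Load_in - Removed = 378.2261 - 289.6493 = 88.5768 kg/day


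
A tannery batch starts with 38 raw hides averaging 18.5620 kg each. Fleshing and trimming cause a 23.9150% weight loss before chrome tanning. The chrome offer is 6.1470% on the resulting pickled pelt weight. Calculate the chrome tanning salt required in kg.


Total_raw = N * avg_wt = 38 * 18.5620 = 705.3560 kg
Substrate = Total_raw * (1 - loss/100) = 705.3560 * (1 - 23.9150/100) = 536.6701 kg
Chrome = Substrate * pct / 100 = 536.6701 * 6.1470 / 100 = 32.9891 kg


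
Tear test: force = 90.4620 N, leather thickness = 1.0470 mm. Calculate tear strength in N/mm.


Formula: Tear strength = force / thickness
Substituting: Tear strength = 90.4620 / 1.0470
Result: 86.4011 N/mm


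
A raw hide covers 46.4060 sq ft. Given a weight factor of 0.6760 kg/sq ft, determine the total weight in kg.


Formula: Weight = area * weight_per_sqft
Substituting: Weight = 46.4060 * 0.6760
Result: 31.3705 kg


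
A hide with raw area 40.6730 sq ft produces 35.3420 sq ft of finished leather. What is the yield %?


Formula: Yield = finished / raw * 100
Substituting: Yield = 35.3420 / 40.6730 * 100
Result: 86.8930 %


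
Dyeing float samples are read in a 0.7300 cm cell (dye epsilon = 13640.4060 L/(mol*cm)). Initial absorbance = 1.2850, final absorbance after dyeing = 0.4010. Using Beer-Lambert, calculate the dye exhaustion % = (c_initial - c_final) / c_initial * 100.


c_initial = A_i / (epsilon * l) = 1.2850 / (13640.4060 * 0.7300) = 1.2905e-04 mol/L
c_final = A_f / (epsilon * l) = 0.4010 / (13640.4060 * 0.7300) = 4.0271e-05 mol/L
Exhaustion = (c_initial - c_final) / c_initial * 100 = (1.2905e-04 - 4.0271e-05) / 1.2905e-04 * 100 = 68.7938 %


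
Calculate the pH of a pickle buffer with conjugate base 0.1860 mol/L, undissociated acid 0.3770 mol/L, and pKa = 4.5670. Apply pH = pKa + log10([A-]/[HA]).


ratio = [A-] / [HA] = 0.1860 / 0.3770 = 0.4934
log10(ratio) = -0.3068
pH = pKa + log10(ratio) = 4.5670 - 0.3068 = 4.2602


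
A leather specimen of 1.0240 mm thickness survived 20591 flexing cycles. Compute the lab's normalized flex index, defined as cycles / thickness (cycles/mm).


Formula: Index = cycles / thickness
Substituting: Index = 20591 / 1.0240
Result: 20108.3984 cycles/mm


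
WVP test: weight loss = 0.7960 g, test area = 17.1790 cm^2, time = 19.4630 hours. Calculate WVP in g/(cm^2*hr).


Formula: WVP = loss / (area * time)
Substituting: WVP = 0.7960 / (17.1790 * 19.4630)
Result: 0.0023807 g/(cm^2*hr)


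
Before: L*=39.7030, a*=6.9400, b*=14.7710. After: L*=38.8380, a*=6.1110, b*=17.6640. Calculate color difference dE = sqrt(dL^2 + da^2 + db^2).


dL = -0.8650, da = -0.8290, db = 2.8930
dE = sqrt((-0.8650)^2 + (-0.8290)^2 + 2.8930^2) = 3.1313


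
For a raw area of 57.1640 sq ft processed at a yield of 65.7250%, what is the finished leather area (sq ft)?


Formula: finished = raw * yield / 100
Substituting: finished = 57.1640 * 65.7250 / 100
Result: 37.5710 sq ft


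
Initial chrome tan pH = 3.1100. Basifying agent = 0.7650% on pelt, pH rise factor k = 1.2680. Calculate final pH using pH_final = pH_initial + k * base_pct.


Formula: pH_final = pH_initial + k * base_pct
Substituting: pH_final = 3.1100 + 1.2680 * 0.7650
Result: 4.0800


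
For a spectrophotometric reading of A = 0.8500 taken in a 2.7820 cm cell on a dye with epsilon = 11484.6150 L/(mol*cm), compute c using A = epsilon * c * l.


Formula: c = A / (epsilon * l)
Substituting: c = 0.8500 / (11484.6150 * 2.7820)
Result: 2.6604e-05 mol/L


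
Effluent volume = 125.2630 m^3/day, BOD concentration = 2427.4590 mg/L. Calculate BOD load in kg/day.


Formula: BOD_load = volume * conc / 1000
Substituting: BOD_load = 125.2630 * 2427.4590 / 1000
Result: 304.0708 kg/day


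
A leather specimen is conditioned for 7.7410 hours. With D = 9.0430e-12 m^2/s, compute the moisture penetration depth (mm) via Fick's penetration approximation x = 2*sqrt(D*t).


t = 7.7410 hr * 3600 = 27867.6000 s
D * t = 9.0430e-12 * 27867.6000 = 2.5201e-07
x = 2 * sqrt(D*t) = 2 * sqrt(2.5201e-07) = 0.00100401 m = 1.0040 mm


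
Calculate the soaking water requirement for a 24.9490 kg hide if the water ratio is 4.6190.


Formula: Water = hide_weight * ratio
Substituting: Water = 24.9490 * 4.6190
Result: 115.2394 kg


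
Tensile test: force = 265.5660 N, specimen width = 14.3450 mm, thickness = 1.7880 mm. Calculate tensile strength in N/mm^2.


Formula: TS = force / (width * thickness)
Substituting: TS = 265.5660 / (14.3450 * 1.7880)
Result: 10.3539 N/mm^2


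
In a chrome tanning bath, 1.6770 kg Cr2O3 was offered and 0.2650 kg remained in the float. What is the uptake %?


Formula: Uptake = (offered - residual) / offered * 100
Substituting: Uptake = (1.6770 - 0.2650) / 1.6770 * 100
Result: 84.1980 %


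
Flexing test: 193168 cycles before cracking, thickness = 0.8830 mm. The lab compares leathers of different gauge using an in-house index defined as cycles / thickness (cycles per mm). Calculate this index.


Formula: Index = cycles / thickness
Substituting: Index = 193168 / 0.8830
Result: 218763.3069 cycles/mm


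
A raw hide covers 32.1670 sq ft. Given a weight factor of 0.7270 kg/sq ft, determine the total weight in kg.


Formula: Weight = area * weight_per_sqft
Substituting: Weight = 32.1670 * 0.7270
Result: 23.3854 kg


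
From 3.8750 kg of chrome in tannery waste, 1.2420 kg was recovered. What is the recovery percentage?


Formula: Recovery = recovered / input * 100
Substituting: Recovery = 1.2420 / 3.8750 * 100
Result: 32.0516 %


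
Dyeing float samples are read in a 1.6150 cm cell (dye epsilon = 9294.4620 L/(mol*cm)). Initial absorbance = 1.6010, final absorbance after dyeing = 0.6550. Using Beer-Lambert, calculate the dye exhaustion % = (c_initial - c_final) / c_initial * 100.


c_initial = A_i / (epsilon * l) = 1.6010 / (9294.4620 * 1.6150) = 1.0666e-04 mol/L
c_final = A_f / (epsilon * l) = 0.6550 / (9294.4620 * 1.6150) = 4.3636e-05 mol/L
Exhaustion = (c_initial - c_final) / c_initial * 100 = (1.0666e-04 - 4.3636e-05) / 1.0666e-04 * 100 = 59.0881 %


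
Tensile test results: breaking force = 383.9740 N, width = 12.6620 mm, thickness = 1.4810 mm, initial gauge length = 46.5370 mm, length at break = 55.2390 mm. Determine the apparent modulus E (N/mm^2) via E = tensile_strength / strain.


TS = F / (w * t) = 383.9740 / (12.6620 * 1.4810) = 20.4760 N/mm^2
strain = (Lf - L0) / L0 = (55.2390 - 46.5370) / 46.5370 = 0.1870
E = TS / strain = 20.4760 / 0.1870 = 109.5024 N/mm^2


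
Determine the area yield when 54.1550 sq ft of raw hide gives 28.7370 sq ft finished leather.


Formula: Yield = finished / raw * 100
Substituting: Yield = 28.7370 / 54.1550 * 100
Result: 53.0644 %


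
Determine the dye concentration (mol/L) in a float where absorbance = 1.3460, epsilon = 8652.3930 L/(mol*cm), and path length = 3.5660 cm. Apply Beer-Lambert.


Formula: c = A / (epsilon * l)
Substituting: c = 1.3460 / (8652.3930 * 3.5660)
Result: 4.3624e-05 mol/L


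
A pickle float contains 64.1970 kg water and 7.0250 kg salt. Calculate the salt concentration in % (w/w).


Formula: Conc = salt / (water + salt) * 100
Substituting: Conc = 7.0250 / (64.1970 + 7.0250) * 100
Result: 9.8635 %


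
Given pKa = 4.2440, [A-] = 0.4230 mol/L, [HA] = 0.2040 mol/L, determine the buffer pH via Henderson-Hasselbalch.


ratio = [A-] / [HA] = 0.4230 / 0.2040 = 2.0735
log10(ratio) = 0.3167
pH = pKa + log10(ratio) = 4.2440 + 0.3167 = 4.5607


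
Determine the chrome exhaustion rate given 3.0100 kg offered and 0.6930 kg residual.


Formula: Uptake = (offered - residual) / offered * 100
Substituting: Uptake = (3.0100 - 0.6930) / 3.0100 * 100
Result: 76.9767 %


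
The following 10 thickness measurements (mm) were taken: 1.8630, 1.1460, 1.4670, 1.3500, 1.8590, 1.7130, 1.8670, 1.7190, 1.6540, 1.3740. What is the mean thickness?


Formula: Average = sum / n
Substituting: Average = 16.0120 / 10
Result: 1.6012 mm


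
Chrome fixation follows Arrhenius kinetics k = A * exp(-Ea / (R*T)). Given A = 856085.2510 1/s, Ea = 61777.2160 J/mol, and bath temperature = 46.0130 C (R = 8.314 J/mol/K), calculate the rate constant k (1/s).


T_K = T_C + 273.15 = 46.0130 + 273.15 = 319.1630 K
exponent = -Ea / (R * T_K) = -61777.2160 / (8.314 * 319.1630) = -23.2812
k = A * exp(exponent) = 856085.2510 * exp(-23.2812) = 6.6315e-05 1/s


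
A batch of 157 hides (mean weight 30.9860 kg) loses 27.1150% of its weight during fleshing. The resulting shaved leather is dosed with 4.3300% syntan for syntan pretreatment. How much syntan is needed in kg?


Total_raw = N * avg_wt = 157 * 30.9860 = 4864.8020 kg
Substrate = Total_raw * (1 - loss/100) = 4864.8020 * (1 - 27.1150/100) = 3545.7109 kg
Syntan = Substrate * pct / 100 = 3545.7109 * 4.3300 / 100 = 153.5293 kg


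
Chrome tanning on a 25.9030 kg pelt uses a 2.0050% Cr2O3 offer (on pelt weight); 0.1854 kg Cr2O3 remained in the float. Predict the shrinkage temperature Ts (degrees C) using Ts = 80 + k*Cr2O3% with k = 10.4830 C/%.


Offered = pelt * offer_pct / 100 = 25.9030 * 2.0050 / 100 = 0.5194 kg
Uptake = offered - residual = 0.5194 - 0.1854 = 0.3340 kg
Cr2O3% on pelt = uptake / pelt * 100 = 0.3340 / 25.9030 * 100 = 1.2893 %
Ts = 80 + k * Cr2O3% = 80 + 10.4830 * 1.2893 = 93.5152 C


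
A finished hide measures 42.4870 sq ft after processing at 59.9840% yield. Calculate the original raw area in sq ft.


Formula: raw = finished * 100 / yield
Substituting: raw = 42.4870 * 100 / 59.9840
Result: 70.8306 sq ft


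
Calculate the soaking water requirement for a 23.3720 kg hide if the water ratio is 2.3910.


Formula: Water = hide_weight * ratio
Substituting: Water = 23.3720 * 2.3910
Result: 55.8825 kg


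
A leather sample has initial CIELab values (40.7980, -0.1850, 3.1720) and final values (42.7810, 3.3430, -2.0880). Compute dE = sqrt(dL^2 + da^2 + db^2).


dL = 1.9830, da = 3.5280, db = -5.2600
dE = sqrt(1.9830^2 + 3.5280^2 + (-5.2600)^2) = 6.6368


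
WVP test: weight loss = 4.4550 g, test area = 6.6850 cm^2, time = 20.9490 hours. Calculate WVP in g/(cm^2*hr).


Formula: WVP = loss / (area * time)
Substituting: WVP = 4.4550 / (6.6850 * 20.9490)
Result: 0.0318114 g/(cm^2*hr)


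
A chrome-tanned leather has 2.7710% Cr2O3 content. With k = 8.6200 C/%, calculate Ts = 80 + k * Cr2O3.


Formula: Ts = 80 + k * Cr2O3
Substituting: Ts = 80 + 8.6200 * 2.7710
Result: 103.8860 C


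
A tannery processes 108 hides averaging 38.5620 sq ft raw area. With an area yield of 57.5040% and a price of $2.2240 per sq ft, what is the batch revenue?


Raw_total = N * avg_area = 108 * 38.5620 = 4164.6960 sq ft
Finished = Raw_total * yield / 100 = 4164.6960 * 57.5040 / 100 = 2394.8668 sq ft
Value = Finished * price = 2394.8668 * 2.2240 = 5326.1837 $


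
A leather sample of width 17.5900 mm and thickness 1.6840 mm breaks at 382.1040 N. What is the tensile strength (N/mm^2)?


Formula: TS = force / (width * thickness)
Substituting: TS = 382.1040 / (17.5900 * 1.6840)
Result: 12.8995 N/mm^2


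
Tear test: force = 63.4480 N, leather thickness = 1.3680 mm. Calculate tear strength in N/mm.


Formula: Tear strength = force / thickness
Substituting: Tear strength = 63.4480 / 1.3680
Result: 46.3801 N/mm


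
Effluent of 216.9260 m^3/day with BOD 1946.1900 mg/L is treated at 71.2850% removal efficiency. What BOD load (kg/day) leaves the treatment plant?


Load_in = volume * conc / 1000 = 216.9260 * 1946.1900 / 1000 = 422.1792 kg/day
Removed = Load_in * eff / 100 = 422.1792 * 71.2850 / 100 = 300.9505 kg/day
Load_out = Load_in - Removed = 422.1792 - 300.9505 = 121.2288 kg/day


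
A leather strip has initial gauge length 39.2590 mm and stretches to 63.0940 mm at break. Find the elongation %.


Formula: Elongation = (Lf - L0) / L0 * 100
Substituting: Elongation = (63.0940 - 39.2590) / 39.2590 * 100
Result: 60.7122 %


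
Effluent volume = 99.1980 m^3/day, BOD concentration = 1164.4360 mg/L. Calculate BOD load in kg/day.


Formula: BOD_load = volume * conc / 1000
Substituting: BOD_load = 99.1980 * 1164.4360 / 1000
Result: 115.5097 kg/day


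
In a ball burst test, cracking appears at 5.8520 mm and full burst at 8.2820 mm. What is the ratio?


Formula: Ratio = crack / burst
Substituting: Ratio = 5.8520 / 8.2820
Result: 0.7066


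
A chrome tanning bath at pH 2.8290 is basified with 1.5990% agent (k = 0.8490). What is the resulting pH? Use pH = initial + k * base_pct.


Formula: pH_final = pH_initial + k * base_pct
Substituting: pH_final = 2.8290 + 0.8490 * 1.5990
Result: 4.1866


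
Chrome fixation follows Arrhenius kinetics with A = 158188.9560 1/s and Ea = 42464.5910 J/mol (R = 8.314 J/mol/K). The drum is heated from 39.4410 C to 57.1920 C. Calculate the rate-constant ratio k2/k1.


T1 = 39.4410 + 273.15 = 312.5910 K; T2 = 57.1920 + 273.15 = 330.3420 K
k1 = A * exp(-Ea/(R*T1)) = 158188.9560 * exp(-42464.5910/(8.314*312.5910)) = 0.0126763 1/s
k2 = A * exp(-Ea/(R*T2)) = 158188.9560 * exp(-42464.5910/(8.314*330.3420)) = 0.0305006 1/s
k2/k1 = 0.0305006 / 0.0126763 = 2.4061


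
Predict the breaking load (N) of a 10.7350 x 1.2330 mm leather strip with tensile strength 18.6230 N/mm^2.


Formula: F = TS * w * t
Substituting: F = 18.6230 * 10.7350 * 1.2330
Result: 246.4988 N


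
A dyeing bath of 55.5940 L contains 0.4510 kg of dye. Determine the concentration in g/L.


Formula: Conc = dye_mass(kg) / volume(L) * 1000
Substituting: Conc = 0.4510 / 55.5940 * 1000
Result: 8.1124 g/L


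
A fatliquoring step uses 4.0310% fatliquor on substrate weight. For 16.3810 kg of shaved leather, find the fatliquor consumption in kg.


Formula: Fat = substrate * pct / 100
Substituting: Fat = 16.3810 * 4.0310 / 100
Result: 0.6603 kg


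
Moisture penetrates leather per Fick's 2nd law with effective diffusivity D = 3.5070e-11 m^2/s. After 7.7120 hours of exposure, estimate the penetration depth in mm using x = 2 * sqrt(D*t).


t = 7.7120 hr * 3600 = 27763.2000 s
D * t = 3.5070e-11 * 27763.2000 = 9.7366e-07
x = 2 * sqrt(D*t) = 2 * sqrt(9.7366e-07) = 0.00197348 m = 1.9735 mm


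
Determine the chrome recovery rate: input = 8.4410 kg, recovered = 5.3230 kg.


Formula: Recovery = recovered / input * 100
Substituting: Recovery = 5.3230 / 8.4410 * 100
Result: 63.0612 %


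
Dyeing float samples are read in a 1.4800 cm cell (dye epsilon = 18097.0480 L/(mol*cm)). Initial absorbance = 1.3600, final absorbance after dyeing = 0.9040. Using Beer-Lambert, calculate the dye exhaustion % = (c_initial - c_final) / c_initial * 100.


c_initial = A_i / (epsilon * l) = 1.3600 / (18097.0480 * 1.4800) = 5.0777e-05 mol/L
c_final = A_f / (epsilon * l) = 0.9040 / (18097.0480 * 1.4800) = 3.3752e-05 mol/L
Exhaustion = (c_initial - c_final) / c_initial * 100 = (5.0777e-05 - 3.3752e-05) / 5.0777e-05 * 100 = 33.5294 %


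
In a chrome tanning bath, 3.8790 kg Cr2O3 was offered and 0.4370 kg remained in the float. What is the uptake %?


Formula: Uptake = (offered - residual) / offered * 100
Substituting: Uptake = (3.8790 - 0.4370) / 3.8790 * 100
Result: 88.7342 %


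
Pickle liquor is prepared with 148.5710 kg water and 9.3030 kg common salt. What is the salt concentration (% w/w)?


Formula: Conc = salt / (water + salt) * 100
Substituting: Conc = 9.3030 / (148.5710 + 9.3030) * 100
Result: 5.8927 %


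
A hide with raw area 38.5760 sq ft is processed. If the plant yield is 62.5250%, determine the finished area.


Formula: finished = raw * yield / 100
Substituting: finished = 38.5760 * 62.5250 / 100
Result: 24.1196 sq ft


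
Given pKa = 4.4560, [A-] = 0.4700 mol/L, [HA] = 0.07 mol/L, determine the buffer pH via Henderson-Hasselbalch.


ratio = [A-] / [HA] = 0.4700 / 0.07 = 6.7143
log10(ratio) = 0.8270
pH = pKa + log10(ratio) = 4.4560 + 0.8270 = 5.2830


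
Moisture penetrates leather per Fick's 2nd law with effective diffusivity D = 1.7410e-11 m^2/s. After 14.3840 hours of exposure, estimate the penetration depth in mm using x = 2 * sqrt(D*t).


t = 14.3840 hr * 3600 = 51782.4000 s
D * t = 1.7410e-11 * 51782.4000 = 9.0153e-07
x = 2 * sqrt(D*t) = 2 * sqrt(9.0153e-07) = 0.00189898 m = 1.8990 mm


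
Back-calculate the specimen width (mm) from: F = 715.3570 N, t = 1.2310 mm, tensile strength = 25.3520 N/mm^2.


Formula: w = F / (TS * t)
Substituting: w = 715.3570 / (25.3520 * 1.2310)
Result: 22.9220 mm


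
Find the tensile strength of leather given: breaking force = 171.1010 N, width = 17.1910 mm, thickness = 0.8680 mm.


Formula: TS = force / (width * thickness)
Substituting: TS = 171.1010 / (17.1910 * 0.8680)
Result: 11.4665 N/mm^2


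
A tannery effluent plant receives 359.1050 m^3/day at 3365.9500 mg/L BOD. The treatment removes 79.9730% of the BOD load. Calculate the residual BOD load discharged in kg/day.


Load_in = volume * conc / 1000 = 359.1050 * 3365.9500 / 1000 = 1208.7295 kg/day
Removed = Load_in * eff / 100 = 1208.7295 * 79.9730 / 100 = 966.6572 kg/day
Load_out = Load_in - Removed = 1208.7295 - 966.6572 = 242.0723 kg/day


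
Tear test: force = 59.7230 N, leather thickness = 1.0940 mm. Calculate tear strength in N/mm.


Formula: Tear strength = force / thickness
Substituting: Tear strength = 59.7230 / 1.0940
Result: 54.5914 N/mm


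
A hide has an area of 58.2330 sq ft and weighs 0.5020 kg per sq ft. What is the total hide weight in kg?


Formula: Weight = area * weight_per_sqft
Substituting: Weight = 58.2330 * 0.5020
Result: 29.2330 kg


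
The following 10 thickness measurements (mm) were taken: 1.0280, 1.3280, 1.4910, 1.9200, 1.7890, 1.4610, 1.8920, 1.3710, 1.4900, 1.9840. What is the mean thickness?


Formula: Average = sum / n
Substituting: Average = 15.7540 / 10
Result: 1.5754 mm


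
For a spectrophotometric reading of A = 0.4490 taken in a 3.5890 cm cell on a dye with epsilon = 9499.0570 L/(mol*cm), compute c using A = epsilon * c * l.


Formula: c = A / (epsilon * l)
Substituting: c = 0.4490 / (9499.0570 * 3.5890)
Result: 1.3170e-05 mol/L


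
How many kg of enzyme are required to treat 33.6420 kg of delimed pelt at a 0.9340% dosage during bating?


Formula: Enzyme = substrate * pct / 100
Substituting: Enzyme = 33.6420 * 0.9340 / 100
Result: 0.3142 kg


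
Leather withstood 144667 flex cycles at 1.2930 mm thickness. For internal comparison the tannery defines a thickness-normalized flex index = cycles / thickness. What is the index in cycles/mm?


Formula: Index = cycles / thickness
Substituting: Index = 144667 / 1.2930
Result: 111884.7641 cycles/mm


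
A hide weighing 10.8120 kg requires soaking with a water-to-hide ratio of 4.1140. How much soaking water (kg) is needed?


Formula: Water = hide_weight * ratio
Substituting: Water = 10.8120 * 4.1140
Result: 44.4806 kg


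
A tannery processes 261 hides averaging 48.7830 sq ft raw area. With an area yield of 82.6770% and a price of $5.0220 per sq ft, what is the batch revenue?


Raw_total = N * avg_area = 261 * 48.7830 = 12732.3630 sq ft
Finished = Raw_total * yield / 100 = 12732.3630 * 82.6770 / 100 = 10526.7358 sq ft
Value = Finished * price = 10526.7358 * 5.0220 = 52865.2670 $


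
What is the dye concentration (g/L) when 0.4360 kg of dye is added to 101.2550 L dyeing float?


Formula: Conc = dye_mass(kg) / volume(L) * 1000
Substituting: Conc = 0.4360 / 101.2550 * 1000
Result: 4.3060 g/L


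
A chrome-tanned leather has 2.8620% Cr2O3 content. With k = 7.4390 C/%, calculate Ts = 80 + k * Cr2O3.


Formula: Ts = 80 + k * Cr2O3
Substituting: Ts = 80 + 7.4390 * 2.8620
Result: 101.2904 C


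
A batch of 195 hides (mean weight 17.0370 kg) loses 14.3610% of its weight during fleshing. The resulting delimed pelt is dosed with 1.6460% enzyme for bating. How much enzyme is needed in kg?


Total_raw = N * avg_wt = 195 * 17.0370 = 3322.2150 kg
Substrate = Total_raw * (1 - loss/100) = 3322.2150 * (1 - 14.3610/100) = 2845.1117 kg
Enzyme = Substrate * pct / 100 = 2845.1117 * 1.6460 / 100 = 46.8305 kg


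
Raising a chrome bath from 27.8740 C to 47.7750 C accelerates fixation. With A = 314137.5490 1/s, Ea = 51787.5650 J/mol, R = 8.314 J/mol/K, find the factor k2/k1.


T1 = 27.8740 + 273.15 = 301.0240 K; T2 = 47.7750 + 273.15 = 320.9250 K
k1 = A * exp(-Ea/(R*T1)) = 314137.5490 * exp(-51787.5650/(8.314*301.0240)) = 3.2393e-04 1/s
k2 = A * exp(-Ea/(R*T2)) = 314137.5490 * exp(-51787.5650/(8.314*320.9250)) = 0.00116877 1/s
k2/k1 = 0.00116877 / 3.2393e-04 = 3.6081


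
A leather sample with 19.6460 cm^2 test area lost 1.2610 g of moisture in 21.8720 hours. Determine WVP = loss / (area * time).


Formula: WVP = loss / (area * time)
Substituting: WVP = 1.2610 / (19.6460 * 21.8720)
Result: 0.00293462 g/(cm^2*hr)


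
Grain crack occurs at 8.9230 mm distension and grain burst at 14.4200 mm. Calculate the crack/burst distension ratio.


Formula: Ratio = crack / burst
Substituting: Ratio = 8.9230 / 14.4200
Result: 0.6188


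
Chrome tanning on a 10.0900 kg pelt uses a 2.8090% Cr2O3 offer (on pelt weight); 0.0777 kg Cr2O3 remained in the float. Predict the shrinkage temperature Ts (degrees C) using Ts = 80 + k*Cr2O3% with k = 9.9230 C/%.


Offered = pelt * offer_pct / 100 = 10.0900 * 2.8090 / 100 = 0.2834 kg
Uptake = offered - residual = 0.2834 - 0.0777 = 0.2057 kg
Cr2O3% on pelt = uptake / pelt * 100 = 0.2057 / 10.0900 * 100 = 2.0389 %
Ts = 80 + k * Cr2O3% = 80 + 9.9230 * 2.0389 = 100.2323 C


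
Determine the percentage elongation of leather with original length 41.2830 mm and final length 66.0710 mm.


Formula: Elongation = (Lf - L0) / L0 * 100
Substituting: Elongation = (66.0710 - 41.2830) / 41.2830 * 100
Result: 60.0441 %


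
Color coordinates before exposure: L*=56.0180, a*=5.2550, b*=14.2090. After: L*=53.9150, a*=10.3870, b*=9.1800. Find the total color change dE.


dL = -2.1030, da = 5.1320, db = -5.0290
dE = sqrt((-2.1030)^2 + 5.1320^2 + (-5.0290)^2) = 7.4867


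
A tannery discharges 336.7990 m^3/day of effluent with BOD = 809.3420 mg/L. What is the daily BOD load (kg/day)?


Formula: BOD_load = volume * conc / 1000
Substituting: BOD_load = 336.7990 * 809.3420 / 1000
Result: 272.5856 kg/day


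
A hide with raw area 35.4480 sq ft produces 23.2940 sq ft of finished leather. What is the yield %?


Formula: Yield = finished / raw * 100
Substituting: Yield = 23.2940 / 35.4480 * 100
Result: 65.7132 %


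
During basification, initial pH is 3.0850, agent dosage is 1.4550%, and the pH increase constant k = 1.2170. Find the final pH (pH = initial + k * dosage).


Formula: pH_final = pH_initial + k * base_pct
Substituting: pH_final = 3.0850 + 1.2170 * 1.4550
Result: 4.8557


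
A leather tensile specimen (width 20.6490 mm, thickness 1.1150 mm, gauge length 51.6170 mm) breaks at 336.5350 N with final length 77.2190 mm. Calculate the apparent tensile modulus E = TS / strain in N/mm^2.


TS = F / (w * t) = 336.5350 / (20.6490 * 1.1150) = 14.6169 N/mm^2
strain = (Lf - L0) / L0 = (77.2190 - 51.6170) / 51.6170 = 0.4960
E = TS / strain = 14.6169 / 0.4960 = 29.4697 N/mm^2


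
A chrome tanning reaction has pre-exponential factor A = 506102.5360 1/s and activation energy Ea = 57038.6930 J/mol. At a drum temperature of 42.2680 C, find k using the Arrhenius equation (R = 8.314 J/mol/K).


T_K = T_C + 273.15 = 42.2680 + 273.15 = 315.4180 K
exponent = -Ea / (R * T_K) = -57038.6930 / (8.314 * 315.4180) = -21.7507
k = A * exp(exponent) = 506102.5360 * exp(-21.7507) = 1.8115e-04 1/s


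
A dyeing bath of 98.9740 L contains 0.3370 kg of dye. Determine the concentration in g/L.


Formula: Conc = dye_mass(kg) / volume(L) * 1000
Substituting: Conc = 0.3370 / 98.9740 * 1000
Result: 3.4049 g/L


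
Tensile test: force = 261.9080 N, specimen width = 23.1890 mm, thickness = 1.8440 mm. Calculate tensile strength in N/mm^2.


Formula: TS = force / (width * thickness)
Substituting: TS = 261.9080 / (23.1890 * 1.8440)
Result: 6.1250 N/mm^2


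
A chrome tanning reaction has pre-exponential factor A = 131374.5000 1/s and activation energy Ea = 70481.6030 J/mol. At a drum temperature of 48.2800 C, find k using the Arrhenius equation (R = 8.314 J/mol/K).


T_K = T_C + 273.15 = 48.2800 + 273.15 = 321.4300 K
exponent = -Ea / (R * T_K) = -70481.6030 / (8.314 * 321.4300) = -26.3742
k = A * exp(exponent) = 131374.5000 * exp(-26.3742) = 4.6168e-07 1/s


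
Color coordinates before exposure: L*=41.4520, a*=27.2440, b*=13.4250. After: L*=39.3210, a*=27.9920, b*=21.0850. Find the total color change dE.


dL = -2.1310, da = 0.7480, db = 7.6600
dE = sqrt((-2.1310)^2 + 0.7480^2 + 7.6600^2) = 7.9860


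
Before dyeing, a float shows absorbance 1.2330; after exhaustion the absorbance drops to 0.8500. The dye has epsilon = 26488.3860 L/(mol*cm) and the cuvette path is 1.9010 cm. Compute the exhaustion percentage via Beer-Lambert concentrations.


c_initial = A_i / (epsilon * l) = 1.2330 / (26488.3860 * 1.9010) = 2.4486e-05 mol/L
c_final = A_f / (epsilon * l) = 0.8500 / (26488.3860 * 1.9010) = 1.6880e-05 mol/L
Exhaustion = (c_initial - c_final) / c_initial * 100 = (2.4486e-05 - 1.6880e-05) / 2.4486e-05 * 100 = 31.0624 %


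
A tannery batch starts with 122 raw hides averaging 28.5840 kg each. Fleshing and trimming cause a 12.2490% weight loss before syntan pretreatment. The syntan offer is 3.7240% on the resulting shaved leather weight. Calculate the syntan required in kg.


Total_raw = N * avg_wt = 122 * 28.5840 = 3487.2480 kg
Substrate = Total_raw * (1 - loss/100) = 3487.2480 * (1 - 12.2490/100) = 3060.0950 kg
Syntan = Substrate * pct / 100 = 3060.0950 * 3.7240 / 100 = 113.9579 kg


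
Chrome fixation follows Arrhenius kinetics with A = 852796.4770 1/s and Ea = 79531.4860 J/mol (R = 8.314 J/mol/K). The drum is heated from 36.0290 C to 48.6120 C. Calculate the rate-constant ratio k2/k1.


T1 = 36.0290 + 273.15 = 309.1790 K; T2 = 48.6120 + 273.15 = 321.7620 K
k1 = A * exp(-Ea/(R*T1)) = 852796.4770 * exp(-79531.4860/(8.314*309.1790)) = 3.1175e-08 1/s
k2 = A * exp(-Ea/(R*T2)) = 852796.4770 * exp(-79531.4860/(8.314*321.7620)) = 1.0454e-07 1/s
k2/k1 = 1.0454e-07 / 3.1175e-08 = 3.3533


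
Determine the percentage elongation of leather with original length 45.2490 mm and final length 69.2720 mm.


Formula: Elongation = (Lf - L0) / L0 * 100
Substituting: Elongation = (69.2720 - 45.2490) / 45.2490 * 100
Result: 53.0907 %


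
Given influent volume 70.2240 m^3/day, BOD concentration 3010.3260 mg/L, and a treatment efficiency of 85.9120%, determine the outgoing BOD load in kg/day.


Load_in = volume * conc / 1000 = 70.2240 * 3010.3260 / 1000 = 211.3971 kg/day
Removed = Load_in * eff / 100 = 211.3971 * 85.9120 / 100 = 181.6155 kg/day
Load_out = Load_in - Removed = 211.3971 - 181.6155 = 29.7816 kg/day


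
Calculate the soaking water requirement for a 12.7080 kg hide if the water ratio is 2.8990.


Formula: Water = hide_weight * ratio
Substituting: Water = 12.7080 * 2.8990
Result: 36.8405 kg


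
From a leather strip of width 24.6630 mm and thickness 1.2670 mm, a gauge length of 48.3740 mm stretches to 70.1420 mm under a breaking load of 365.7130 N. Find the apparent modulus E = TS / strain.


TS = F / (w * t) = 365.7130 / (24.6630 * 1.2670) = 11.7036 N/mm^2
strain = (Lf - L0) / L0 = (70.1420 - 48.3740) / 48.3740 = 0.4500
E = TS / strain = 11.7036 / 0.4500 = 26.0083 N/mm^2


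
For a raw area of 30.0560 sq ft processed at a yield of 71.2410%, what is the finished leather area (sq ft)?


Formula: finished = raw * yield / 100
Substituting: finished = 30.0560 * 71.2410 / 100
Result: 21.4122 sq ft


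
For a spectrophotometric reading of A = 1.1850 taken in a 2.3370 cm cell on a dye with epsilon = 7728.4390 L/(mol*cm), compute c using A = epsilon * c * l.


Formula: c = A / (epsilon * l)
Substituting: c = 1.1850 / (7728.4390 * 2.3370)
Result: 6.5610e-05 mol/L


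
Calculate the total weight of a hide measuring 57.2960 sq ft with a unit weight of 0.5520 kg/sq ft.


Formula: Weight = area * weight_per_sqft
Substituting: Weight = 57.2960 * 0.5520
Result: 31.6274 kg


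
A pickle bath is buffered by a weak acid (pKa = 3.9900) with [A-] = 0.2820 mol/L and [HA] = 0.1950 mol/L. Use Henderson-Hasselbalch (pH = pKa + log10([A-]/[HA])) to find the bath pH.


ratio = [A-] / [HA] = 0.2820 / 0.1950 = 1.4462
log10(ratio) = 0.1602
pH = pKa + log10(ratio) = 3.9900 + 0.1602 = 4.1502


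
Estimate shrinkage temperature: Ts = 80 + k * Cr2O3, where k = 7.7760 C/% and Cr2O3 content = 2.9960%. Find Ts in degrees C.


Formula: Ts = 80 + k * Cr2O3
Substituting: Ts = 80 + 7.7760 * 2.9960
Result: 103.2969 C


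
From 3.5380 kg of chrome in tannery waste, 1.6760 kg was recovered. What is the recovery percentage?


Formula: Recovery = recovered / input * 100
Substituting: Recovery = 1.6760 / 3.5380 * 100
Result: 47.3714 %


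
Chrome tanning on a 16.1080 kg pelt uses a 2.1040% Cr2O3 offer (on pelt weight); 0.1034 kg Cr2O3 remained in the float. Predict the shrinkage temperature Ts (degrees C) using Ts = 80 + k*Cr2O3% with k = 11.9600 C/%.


Offered = pelt * offer_pct / 100 = 16.1080 * 2.1040 / 100 = 0.3389 kg
Uptake = offered - residual = 0.3389 - 0.1034 = 0.2355 kg
Cr2O3% on pelt = uptake / pelt * 100 = 0.2355 / 16.1080 * 100 = 1.4621 %
Ts = 80 + k * Cr2O3% = 80 + 11.9600 * 1.4621 = 97.4865 C


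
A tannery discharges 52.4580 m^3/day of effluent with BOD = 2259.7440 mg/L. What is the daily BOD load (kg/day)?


Formula: BOD_load = volume * conc / 1000
Substituting: BOD_load = 52.4580 * 2259.7440 / 1000
Result: 118.5417 kg/day


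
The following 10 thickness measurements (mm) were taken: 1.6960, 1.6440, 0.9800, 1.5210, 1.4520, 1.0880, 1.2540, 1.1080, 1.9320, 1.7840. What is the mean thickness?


Formula: Average = sum / n
Substituting: Average = 14.4590 / 10
Result: 1.4459 mm


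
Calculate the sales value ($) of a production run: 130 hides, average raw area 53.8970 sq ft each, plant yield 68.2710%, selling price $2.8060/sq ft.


Raw_total = N * avg_area = 130 * 53.8970 = 7006.6100 sq ft
Finished = Raw_total * yield / 100 = 7006.6100 * 68.2710 / 100 = 4783.4827 sq ft
Value = Finished * price = 4783.4827 * 2.8060 = 13422.4525 $


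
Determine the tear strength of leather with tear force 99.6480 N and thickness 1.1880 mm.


Formula: Tear strength = force / thickness
Substituting: Tear strength = 99.6480 / 1.1880
Result: 83.8788 N/mm


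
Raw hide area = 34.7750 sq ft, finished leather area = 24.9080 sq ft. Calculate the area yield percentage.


Formula: Yield = finished / raw * 100
Substituting: Yield = 24.9080 / 34.7750 * 100
Result: 71.6262 %


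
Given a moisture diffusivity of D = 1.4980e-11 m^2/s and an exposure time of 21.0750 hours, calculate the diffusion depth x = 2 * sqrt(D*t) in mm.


t = 21.0750 hr * 3600 = 75870.0000 s
D * t = 1.4980e-11 * 75870.0000 = 1.1365e-06
x = 2 * sqrt(D*t) = 2 * sqrt(1.1365e-06) = 0.00213217 m = 2.1322 mm


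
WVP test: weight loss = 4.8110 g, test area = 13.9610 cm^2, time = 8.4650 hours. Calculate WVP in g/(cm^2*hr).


Formula: WVP = loss / (area * time)
Substituting: WVP = 4.8110 / (13.9610 * 8.4650)
Result: 0.0407091 g/(cm^2*hr)
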